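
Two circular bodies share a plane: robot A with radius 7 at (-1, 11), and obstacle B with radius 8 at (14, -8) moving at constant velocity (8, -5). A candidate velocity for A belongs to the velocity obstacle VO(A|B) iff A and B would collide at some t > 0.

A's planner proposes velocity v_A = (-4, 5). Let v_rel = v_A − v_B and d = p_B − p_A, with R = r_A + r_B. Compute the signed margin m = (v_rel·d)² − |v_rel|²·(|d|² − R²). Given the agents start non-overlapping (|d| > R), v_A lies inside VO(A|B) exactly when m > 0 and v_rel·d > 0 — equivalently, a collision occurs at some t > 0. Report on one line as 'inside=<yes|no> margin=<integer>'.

d = (15, -19),  |d|² = 586;  R = 7+8 = 15,  c = 586−15² = 361
v_rel = (-12, 10),  |v_rel|² = 244;  v_rel·d = (-12)·(15) + (10)·(-19) = -370
244·t² + 740·t + 361 = 0  ⇒  m = (-370)² − 244·361 = 48816
m = 48816 > 0,  v_rel·d = -370 < 0  ⇒  outside

inside=no margin=48816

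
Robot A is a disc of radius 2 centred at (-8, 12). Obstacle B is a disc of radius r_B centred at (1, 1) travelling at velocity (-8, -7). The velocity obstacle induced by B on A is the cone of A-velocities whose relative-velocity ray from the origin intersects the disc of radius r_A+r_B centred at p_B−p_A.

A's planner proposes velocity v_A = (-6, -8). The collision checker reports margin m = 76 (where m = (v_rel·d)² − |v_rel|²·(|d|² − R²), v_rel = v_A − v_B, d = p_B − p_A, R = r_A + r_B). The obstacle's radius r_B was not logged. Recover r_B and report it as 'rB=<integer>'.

m = 76
d = (9, -11);  v_rel = (2, -1),  |v_rel|² = 5
v_rel×d = (2)·(-11) − (-1)·(9) = -13
since m = R²·5 − (-13)²:  R² = (169 + 76) / 5 = 49
R = √49 = 7  ⇒  r_B = 7 − 2 = 5

rB=5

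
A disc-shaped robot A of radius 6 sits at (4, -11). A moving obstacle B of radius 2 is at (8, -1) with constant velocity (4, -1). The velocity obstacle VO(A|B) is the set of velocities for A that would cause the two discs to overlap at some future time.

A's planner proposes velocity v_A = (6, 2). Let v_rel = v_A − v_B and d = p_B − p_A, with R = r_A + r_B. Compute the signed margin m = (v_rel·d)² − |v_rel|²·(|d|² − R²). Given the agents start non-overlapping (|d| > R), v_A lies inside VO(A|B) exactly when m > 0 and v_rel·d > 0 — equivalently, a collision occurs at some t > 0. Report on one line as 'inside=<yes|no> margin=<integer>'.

d = (4, 10),  |d|² = 116;  R = 6+2 = 8,  c = 116−8² = 52
v_rel = (2, 3),  |v_rel|² = 13;  v_rel·d = (2)·(4) + (3)·(10) = 38
13·t² − 76·t + 52 = 0  ⇒  m = 38² − 13·52 = 768
m = 768 > 0,  v_rel·d = 38 > 0  ⇒  inside

inside=yes margin=768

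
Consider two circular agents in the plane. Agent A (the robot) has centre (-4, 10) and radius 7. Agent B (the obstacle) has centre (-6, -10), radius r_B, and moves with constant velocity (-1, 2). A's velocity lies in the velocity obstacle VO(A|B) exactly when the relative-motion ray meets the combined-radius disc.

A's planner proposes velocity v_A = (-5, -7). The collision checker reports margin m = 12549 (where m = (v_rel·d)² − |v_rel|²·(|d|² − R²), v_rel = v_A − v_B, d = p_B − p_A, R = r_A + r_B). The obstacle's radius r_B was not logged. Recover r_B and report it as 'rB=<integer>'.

m = 12549
d = (-2, -20);  v_rel = (-4, -9),  |v_rel|² = 97
v_rel×d = (-4)·(-20) − (-9)·(-2) = 62
since m = R²·97 − 62²:  R² = (3844 + 12549) / 97 = 169
R = √169 = 13  ⇒  r_B = 13 − 7 = 6

rB=6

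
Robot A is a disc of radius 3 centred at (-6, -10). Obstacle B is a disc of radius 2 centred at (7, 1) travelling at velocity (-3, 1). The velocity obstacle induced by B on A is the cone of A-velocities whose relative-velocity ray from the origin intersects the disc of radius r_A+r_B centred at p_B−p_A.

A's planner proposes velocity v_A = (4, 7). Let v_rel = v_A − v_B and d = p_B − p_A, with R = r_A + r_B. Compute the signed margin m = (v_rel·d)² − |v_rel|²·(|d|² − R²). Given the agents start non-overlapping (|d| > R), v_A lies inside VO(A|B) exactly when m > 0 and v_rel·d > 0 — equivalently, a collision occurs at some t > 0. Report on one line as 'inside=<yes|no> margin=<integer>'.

d = (13, 11),  |d|² = 290;  R = 3+2 = 5,  c = 290−5² = 265
v_rel = (7, 6),  |v_rel|² = 85;  v_rel·d = (7)·(13) + (6)·(11) = 157
85·t² − 314·t + 265 = 0  ⇒  m = 157² − 85·265 = 2124
m = 2124 > 0,  v_rel·d = 157 > 0  ⇒  inside

inside=yes margin=2124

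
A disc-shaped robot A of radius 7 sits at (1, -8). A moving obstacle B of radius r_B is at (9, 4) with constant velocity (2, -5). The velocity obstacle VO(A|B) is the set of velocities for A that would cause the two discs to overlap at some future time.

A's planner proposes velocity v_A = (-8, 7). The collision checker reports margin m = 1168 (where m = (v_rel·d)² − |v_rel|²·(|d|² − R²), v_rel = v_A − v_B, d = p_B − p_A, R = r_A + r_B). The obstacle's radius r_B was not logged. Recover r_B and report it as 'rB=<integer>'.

m = 1168
d = (8, 12);  v_rel = (-10, 12),  |v_rel|² = 244
v_rel×d = (-10)·(12) − (12)·(8) = -216
since m = R²·244 − (-216)²:  R² = (46656 + 1168) / 244 = 196
R = √196 = 14  ⇒  r_B = 14 − 7 = 7

rB=7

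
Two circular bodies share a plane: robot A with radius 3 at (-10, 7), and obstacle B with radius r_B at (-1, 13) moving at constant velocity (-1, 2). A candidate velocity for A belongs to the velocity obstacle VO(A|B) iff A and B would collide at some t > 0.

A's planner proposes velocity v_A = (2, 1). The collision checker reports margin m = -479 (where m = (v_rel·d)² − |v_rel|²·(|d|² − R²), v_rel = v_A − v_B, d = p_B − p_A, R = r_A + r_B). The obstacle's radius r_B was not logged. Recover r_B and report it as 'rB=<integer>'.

m = -479
d = (9, 6);  v_rel = (3, -1),  |v_rel|² = 10
v_rel×d = (3)·(6) − (-1)·(9) = 27
since m = R²·10 − 27²:  R² = (729 + -479) / 10 = 25
R = √25 = 5  ⇒  r_B = 5 − 3 = 2

rB=2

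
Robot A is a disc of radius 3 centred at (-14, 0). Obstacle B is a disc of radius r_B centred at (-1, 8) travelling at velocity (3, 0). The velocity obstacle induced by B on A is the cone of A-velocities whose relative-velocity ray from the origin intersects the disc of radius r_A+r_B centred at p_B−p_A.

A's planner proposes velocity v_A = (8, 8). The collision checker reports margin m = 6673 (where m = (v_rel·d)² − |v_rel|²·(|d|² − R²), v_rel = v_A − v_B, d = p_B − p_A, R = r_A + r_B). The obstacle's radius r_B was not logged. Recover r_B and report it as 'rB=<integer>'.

m = 6673
d = (13, 8);  v_rel = (5, 8),  |v_rel|² = 89
v_rel×d = (5)·(8) − (8)·(13) = -64
since m = R²·89 − (-64)²:  R² = (4096 + 6673) / 89 = 121
R = √121 = 11  ⇒  r_B = 11 − 3 = 8

rB=8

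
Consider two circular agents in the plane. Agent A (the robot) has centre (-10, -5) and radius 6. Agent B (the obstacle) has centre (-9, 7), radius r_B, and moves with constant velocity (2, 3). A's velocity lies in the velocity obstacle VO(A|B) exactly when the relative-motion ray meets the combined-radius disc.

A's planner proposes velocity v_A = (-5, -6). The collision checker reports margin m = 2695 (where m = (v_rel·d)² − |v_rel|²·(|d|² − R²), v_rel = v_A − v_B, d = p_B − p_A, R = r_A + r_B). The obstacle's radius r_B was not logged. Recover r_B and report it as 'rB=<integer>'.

m = 2695
d = (1, 12);  v_rel = (-7, -9),  |v_rel|² = 130
v_rel×d = (-7)·(12) − (-9)·(1) = -75
since m = R²·130 − (-75)²:  R² = (5625 + 2695) / 130 = 64
R = √64 = 8  ⇒  r_B = 8 − 6 = 2

rB=2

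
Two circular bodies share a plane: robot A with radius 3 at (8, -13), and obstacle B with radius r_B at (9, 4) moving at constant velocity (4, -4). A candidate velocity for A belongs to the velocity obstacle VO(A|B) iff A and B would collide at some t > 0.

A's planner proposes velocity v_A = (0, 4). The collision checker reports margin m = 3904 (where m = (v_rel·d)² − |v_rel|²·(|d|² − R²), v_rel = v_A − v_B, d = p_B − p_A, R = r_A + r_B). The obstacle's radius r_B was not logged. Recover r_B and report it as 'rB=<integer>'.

m = 3904
d = (1, 17);  v_rel = (-4, 8),  |v_rel|² = 80
v_rel×d = (-4)·(17) − (8)·(1) = -76
since m = R²·80 − (-76)²:  R² = (5776 + 3904) / 80 = 121
R = √121 = 11  ⇒  r_B = 11 − 3 = 8

rB=8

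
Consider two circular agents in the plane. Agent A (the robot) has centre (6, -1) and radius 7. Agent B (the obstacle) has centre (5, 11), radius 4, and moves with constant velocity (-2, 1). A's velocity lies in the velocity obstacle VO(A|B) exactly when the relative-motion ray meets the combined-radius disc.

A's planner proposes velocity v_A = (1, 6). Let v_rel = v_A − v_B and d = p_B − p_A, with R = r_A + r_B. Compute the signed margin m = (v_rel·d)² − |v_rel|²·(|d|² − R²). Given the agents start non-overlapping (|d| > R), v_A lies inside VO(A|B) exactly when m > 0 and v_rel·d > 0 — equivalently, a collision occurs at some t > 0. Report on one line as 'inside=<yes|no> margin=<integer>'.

d = (-1, 12),  |d|² = 145;  R = 7+4 = 11,  c = 145−11² = 24
v_rel = (3, 5),  |v_rel|² = 34;  v_rel·d = (3)·(-1) + (5)·(12) = 57
34·t² − 114·t + 24 = 0  ⇒  m = 57² − 34·24 = 2433
m = 2433 > 0,  v_rel·d = 57 > 0  ⇒  inside

inside=yes margin=2433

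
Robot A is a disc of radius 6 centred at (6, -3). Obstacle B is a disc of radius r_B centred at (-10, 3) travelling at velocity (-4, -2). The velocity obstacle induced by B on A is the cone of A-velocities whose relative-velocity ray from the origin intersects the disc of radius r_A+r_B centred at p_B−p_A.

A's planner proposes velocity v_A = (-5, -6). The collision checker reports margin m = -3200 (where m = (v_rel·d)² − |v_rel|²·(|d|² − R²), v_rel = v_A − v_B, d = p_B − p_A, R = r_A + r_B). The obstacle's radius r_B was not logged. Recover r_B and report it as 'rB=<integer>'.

m = -3200
d = (-16, 6);  v_rel = (-1, -4),  |v_rel|² = 17
v_rel×d = (-1)·(6) − (-4)·(-16) = -70
since m = R²·17 − (-70)²:  R² = (4900 + -3200) / 17 = 100
R = √100 = 10  ⇒  r_B = 10 − 6 = 4

rB=4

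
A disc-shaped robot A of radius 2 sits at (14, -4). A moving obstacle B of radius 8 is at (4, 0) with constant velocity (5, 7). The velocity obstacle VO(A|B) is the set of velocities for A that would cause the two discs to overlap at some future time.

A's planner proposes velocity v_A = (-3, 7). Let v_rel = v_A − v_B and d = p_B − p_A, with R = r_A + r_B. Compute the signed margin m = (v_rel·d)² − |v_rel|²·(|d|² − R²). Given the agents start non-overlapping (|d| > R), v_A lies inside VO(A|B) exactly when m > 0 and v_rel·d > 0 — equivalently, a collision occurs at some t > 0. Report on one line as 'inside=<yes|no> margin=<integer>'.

d = (-10, 4),  |d|² = 116;  R = 2+8 = 10,  c = 116−10² = 16
v_rel = (-8, 0),  |v_rel|² = 64;  v_rel·d = (-8)·(-10) + (0)·(4) = 80
64·t² − 160·t + 16 = 0  ⇒  m = 80² − 64·16 = 5376
m = 5376 > 0,  v_rel·d = 80 > 0  ⇒  inside

inside=yes margin=5376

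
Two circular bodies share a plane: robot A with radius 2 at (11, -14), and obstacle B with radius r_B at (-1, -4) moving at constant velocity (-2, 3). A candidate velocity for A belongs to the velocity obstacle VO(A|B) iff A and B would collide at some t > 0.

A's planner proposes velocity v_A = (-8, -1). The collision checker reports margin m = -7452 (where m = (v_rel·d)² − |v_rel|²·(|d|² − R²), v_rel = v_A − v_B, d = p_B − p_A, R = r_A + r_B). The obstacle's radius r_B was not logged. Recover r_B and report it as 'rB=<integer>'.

m = -7452
d = (-12, 10);  v_rel = (-6, -4),  |v_rel|² = 52
v_rel×d = (-6)·(10) − (-4)·(-12) = -108
since m = R²·52 − (-108)²:  R² = (11664 + -7452) / 52 = 81
R = √81 = 9  ⇒  r_B = 9 − 2 = 7

rB=7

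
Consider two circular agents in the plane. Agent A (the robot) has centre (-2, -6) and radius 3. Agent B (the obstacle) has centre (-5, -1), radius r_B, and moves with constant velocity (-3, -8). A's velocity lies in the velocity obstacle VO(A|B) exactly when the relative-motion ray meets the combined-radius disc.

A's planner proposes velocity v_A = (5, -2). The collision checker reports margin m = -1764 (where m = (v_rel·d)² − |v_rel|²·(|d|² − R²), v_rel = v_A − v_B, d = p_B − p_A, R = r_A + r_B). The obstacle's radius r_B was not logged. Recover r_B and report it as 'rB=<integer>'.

m = -1764
d = (-3, 5);  v_rel = (8, 6),  |v_rel|² = 100
v_rel×d = (8)·(5) − (6)·(-3) = 58
since m = R²·100 − 58²:  R² = (3364 + -1764) / 100 = 16
R = √16 = 4  ⇒  r_B = 4 − 3 = 1

rB=1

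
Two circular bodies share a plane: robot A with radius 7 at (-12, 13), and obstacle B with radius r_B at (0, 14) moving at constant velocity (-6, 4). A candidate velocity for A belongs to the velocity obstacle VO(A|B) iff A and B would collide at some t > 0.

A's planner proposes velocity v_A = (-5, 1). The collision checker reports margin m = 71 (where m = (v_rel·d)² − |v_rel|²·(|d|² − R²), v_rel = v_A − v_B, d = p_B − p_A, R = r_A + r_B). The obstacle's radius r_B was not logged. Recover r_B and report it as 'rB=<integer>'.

m = 71
d = (12, 1);  v_rel = (1, -3),  |v_rel|² = 10
v_rel×d = (1)·(1) − (-3)·(12) = 37
since m = R²·10 − 37²:  R² = (1369 + 71) / 10 = 144
R = √144 = 12  ⇒  r_B = 12 − 7 = 5

rB=5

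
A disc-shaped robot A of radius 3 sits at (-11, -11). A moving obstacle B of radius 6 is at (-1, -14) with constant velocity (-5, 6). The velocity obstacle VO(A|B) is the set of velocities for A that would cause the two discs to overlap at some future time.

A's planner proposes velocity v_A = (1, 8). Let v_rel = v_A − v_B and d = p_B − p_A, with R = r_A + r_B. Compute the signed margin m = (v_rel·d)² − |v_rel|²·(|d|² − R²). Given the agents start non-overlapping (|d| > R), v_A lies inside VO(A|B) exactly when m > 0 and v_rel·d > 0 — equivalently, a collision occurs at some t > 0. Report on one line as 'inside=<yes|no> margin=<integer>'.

d = (10, -3),  |d|² = 109;  R = 3+6 = 9,  c = 109−9² = 28
v_rel = (6, 2),  |v_rel|² = 40;  v_rel·d = (6)·(10) + (2)·(-3) = 54
40·t² − 108·t + 28 = 0  ⇒  m = 54² − 40·28 = 1796
m = 1796 > 0,  v_rel·d = 54 > 0  ⇒  inside

inside=yes margin=1796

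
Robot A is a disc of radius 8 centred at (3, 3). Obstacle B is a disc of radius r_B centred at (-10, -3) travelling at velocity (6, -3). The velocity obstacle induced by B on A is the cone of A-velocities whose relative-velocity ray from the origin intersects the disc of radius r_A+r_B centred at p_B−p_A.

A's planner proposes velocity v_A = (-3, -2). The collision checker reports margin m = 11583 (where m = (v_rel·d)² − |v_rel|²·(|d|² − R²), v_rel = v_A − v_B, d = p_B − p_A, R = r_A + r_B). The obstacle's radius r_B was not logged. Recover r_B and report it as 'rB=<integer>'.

m = 11583
d = (-13, -6);  v_rel = (-9, 1),  |v_rel|² = 82
v_rel×d = (-9)·(-6) − (1)·(-13) = 67
since m = R²·82 − 67²:  R² = (4489 + 11583) / 82 = 196
R = √196 = 14  ⇒  r_B = 14 − 8 = 6

rB=6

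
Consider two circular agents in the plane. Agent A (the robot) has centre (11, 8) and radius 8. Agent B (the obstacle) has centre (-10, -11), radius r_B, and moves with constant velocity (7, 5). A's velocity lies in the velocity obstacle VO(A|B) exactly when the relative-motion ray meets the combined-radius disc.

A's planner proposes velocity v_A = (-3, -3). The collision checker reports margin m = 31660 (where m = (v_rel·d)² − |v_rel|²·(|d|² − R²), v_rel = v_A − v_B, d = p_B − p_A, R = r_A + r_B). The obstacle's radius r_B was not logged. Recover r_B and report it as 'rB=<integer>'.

m = 31660
d = (-21, -19);  v_rel = (-10, -8),  |v_rel|² = 164
v_rel×d = (-10)·(-19) − (-8)·(-21) = 22
since m = R²·164 − 22²:  R² = (484 + 31660) / 164 = 196
R = √196 = 14  ⇒  r_B = 14 − 8 = 6

rB=6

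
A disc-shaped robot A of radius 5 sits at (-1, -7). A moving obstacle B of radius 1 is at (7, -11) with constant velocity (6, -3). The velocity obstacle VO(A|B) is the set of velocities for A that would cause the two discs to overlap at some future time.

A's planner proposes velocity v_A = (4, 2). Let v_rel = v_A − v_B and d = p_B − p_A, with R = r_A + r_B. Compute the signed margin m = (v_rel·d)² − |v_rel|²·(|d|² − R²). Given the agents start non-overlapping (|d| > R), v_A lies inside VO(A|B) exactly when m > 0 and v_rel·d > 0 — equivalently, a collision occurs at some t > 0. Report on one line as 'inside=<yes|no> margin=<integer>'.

d = (8, -4),  |d|² = 80;  R = 5+1 = 6,  c = 80−6² = 44
v_rel = (-2, 5),  |v_rel|² = 29;  v_rel·d = (-2)·(8) + (5)·(-4) = -36
29·t² + 72·t + 44 = 0  ⇒  m = (-36)² − 29·44 = 20
m = 20 > 0,  v_rel·d = -36 < 0  ⇒  outside

inside=no margin=20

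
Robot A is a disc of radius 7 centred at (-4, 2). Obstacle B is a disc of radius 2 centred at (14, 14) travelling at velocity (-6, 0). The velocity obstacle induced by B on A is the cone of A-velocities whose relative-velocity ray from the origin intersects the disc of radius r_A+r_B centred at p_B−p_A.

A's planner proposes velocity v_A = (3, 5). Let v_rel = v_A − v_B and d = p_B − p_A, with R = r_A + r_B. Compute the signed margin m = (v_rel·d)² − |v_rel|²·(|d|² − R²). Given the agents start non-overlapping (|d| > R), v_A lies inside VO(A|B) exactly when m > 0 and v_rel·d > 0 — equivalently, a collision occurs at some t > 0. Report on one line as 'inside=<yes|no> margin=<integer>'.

d = (18, 12),  |d|² = 468;  R = 7+2 = 9,  c = 468−9² = 387
v_rel = (9, 5),  |v_rel|² = 106;  v_rel·d = (9)·(18) + (5)·(12) = 222
106·t² − 444·t + 387 = 0  ⇒  m = 222² − 106·387 = 8262
m = 8262 > 0,  v_rel·d = 222 > 0  ⇒  inside

inside=yes margin=8262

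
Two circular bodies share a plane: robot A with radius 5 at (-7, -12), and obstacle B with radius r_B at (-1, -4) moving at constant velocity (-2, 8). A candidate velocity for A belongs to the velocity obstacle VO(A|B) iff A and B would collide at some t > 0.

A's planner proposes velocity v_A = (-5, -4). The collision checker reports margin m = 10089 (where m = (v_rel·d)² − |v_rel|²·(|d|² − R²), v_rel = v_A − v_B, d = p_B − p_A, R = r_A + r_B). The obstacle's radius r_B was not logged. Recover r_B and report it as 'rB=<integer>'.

m = 10089
d = (6, 8);  v_rel = (-3, -12),  |v_rel|² = 153
v_rel×d = (-3)·(8) − (-12)·(6) = 48
since m = R²·153 − 48²:  R² = (2304 + 10089) / 153 = 81
R = √81 = 9  ⇒  r_B = 9 − 5 = 4

rB=4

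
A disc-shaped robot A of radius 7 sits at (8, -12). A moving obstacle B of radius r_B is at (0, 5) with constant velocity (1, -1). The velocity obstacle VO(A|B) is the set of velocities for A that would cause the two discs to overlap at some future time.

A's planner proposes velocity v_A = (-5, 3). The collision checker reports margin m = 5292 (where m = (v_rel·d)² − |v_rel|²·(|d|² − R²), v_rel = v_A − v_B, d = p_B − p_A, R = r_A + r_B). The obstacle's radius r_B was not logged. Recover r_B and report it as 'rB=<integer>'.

m = 5292
d = (-8, 17);  v_rel = (-6, 4),  |v_rel|² = 52
v_rel×d = (-6)·(17) − (4)·(-8) = -70
since m = R²·52 − (-70)²:  R² = (4900 + 5292) / 52 = 196
R = √196 = 14  ⇒  r_B = 14 − 7 = 7

rB=7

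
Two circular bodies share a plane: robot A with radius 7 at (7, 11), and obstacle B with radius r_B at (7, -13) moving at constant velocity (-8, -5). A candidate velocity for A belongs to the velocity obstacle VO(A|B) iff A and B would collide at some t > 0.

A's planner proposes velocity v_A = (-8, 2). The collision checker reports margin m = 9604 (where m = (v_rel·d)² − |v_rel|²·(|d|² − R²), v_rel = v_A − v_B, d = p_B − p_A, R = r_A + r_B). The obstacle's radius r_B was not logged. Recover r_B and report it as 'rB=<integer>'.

m = 9604
d = (0, -24);  v_rel = (0, 7),  |v_rel|² = 49
v_rel×d = (0)·(-24) − (7)·(0) = 0
since m = R²·49 − 0²:  R² = (0 + 9604) / 49 = 196
R = √196 = 14  ⇒  r_B = 14 − 7 = 7

rB=7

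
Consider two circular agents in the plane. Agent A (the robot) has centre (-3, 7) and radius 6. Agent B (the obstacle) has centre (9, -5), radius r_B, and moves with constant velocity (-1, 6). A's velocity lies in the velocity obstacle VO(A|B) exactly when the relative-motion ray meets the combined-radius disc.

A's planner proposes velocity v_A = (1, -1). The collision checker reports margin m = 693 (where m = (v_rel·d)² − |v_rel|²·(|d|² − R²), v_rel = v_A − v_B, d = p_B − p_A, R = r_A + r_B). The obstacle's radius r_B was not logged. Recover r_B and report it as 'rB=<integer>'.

m = 693
d = (12, -12);  v_rel = (2, -7),  |v_rel|² = 53
v_rel×d = (2)·(-12) − (-7)·(12) = 60
since m = R²·53 − 60²:  R² = (3600 + 693) / 53 = 81
R = √81 = 9  ⇒  r_B = 9 − 6 = 3

rB=3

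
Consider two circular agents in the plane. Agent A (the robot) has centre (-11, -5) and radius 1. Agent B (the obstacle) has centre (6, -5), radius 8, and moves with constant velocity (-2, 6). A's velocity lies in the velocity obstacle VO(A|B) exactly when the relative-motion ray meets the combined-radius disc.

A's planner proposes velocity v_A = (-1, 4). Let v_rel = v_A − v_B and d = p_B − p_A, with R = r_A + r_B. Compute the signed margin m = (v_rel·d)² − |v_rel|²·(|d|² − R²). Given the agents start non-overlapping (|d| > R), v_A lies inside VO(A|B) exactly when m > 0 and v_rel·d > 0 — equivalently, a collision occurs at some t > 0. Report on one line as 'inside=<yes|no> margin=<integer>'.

d = (17, 0),  |d|² = 289;  R = 1+8 = 9,  c = 289−9² = 208
v_rel = (1, -2),  |v_rel|² = 5;  v_rel·d = (1)·(17) + (-2)·(0) = 17
5·t² − 34·t + 208 = 0  ⇒  m = 17² − 5·208 = -751
m = -751 < 0,  v_rel·d = 17 > 0  ⇒  outside

inside=no margin=-751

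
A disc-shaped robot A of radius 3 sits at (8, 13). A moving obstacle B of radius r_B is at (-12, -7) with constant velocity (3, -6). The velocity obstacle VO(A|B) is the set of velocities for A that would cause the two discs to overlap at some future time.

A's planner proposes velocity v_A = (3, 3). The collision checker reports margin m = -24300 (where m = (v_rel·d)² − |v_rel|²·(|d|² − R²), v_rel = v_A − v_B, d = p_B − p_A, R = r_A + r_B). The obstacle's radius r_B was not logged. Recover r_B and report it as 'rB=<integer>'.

m = -24300
d = (-20, -20);  v_rel = (0, 9),  |v_rel|² = 81
v_rel×d = (0)·(-20) − (9)·(-20) = 180
since m = R²·81 − 180²:  R² = (32400 + -24300) / 81 = 100
R = √100 = 10  ⇒  r_B = 10 − 3 = 7

rB=7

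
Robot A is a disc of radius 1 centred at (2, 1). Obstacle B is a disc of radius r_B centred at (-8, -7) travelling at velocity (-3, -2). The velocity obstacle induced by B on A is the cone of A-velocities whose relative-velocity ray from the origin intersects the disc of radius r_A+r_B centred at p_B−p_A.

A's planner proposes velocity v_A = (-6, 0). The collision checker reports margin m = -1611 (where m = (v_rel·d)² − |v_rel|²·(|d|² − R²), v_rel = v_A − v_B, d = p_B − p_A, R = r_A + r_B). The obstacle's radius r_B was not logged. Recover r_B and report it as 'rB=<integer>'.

m = -1611
d = (-10, -8);  v_rel = (-3, 2),  |v_rel|² = 13
v_rel×d = (-3)·(-8) − (2)·(-10) = 44
since m = R²·13 − 44²:  R² = (1936 + -1611) / 13 = 25
R = √25 = 5  ⇒  r_B = 5 − 1 = 4

rB=4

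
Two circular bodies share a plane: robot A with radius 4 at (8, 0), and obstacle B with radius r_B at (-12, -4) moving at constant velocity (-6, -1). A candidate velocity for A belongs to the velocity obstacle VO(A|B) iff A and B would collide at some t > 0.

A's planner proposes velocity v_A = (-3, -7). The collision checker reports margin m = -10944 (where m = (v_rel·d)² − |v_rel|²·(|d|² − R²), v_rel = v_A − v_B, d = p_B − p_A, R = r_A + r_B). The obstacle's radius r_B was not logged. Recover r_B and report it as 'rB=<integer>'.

m = -10944
d = (-20, -4);  v_rel = (3, -6),  |v_rel|² = 45
v_rel×d = (3)·(-4) − (-6)·(-20) = -132
since m = R²·45 − (-132)²:  R² = (17424 + -10944) / 45 = 144
R = √144 = 12  ⇒  r_B = 12 − 4 = 8

rB=8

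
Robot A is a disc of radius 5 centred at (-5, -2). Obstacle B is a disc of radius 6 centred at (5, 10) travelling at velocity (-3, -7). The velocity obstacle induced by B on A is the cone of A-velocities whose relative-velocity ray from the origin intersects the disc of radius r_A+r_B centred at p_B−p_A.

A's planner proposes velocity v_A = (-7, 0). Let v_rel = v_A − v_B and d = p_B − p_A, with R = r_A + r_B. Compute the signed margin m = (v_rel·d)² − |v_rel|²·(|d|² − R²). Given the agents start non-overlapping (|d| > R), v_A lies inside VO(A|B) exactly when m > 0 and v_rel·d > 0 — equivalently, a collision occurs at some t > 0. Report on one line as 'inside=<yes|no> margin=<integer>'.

d = (10, 12),  |d|² = 244;  R = 5+6 = 11,  c = 244−11² = 123
v_rel = (-4, 7),  |v_rel|² = 65;  v_rel·d = (-4)·(10) + (7)·(12) = 44
65·t² − 88·t + 123 = 0  ⇒  m = 44² − 65·123 = -6059
m = -6059 < 0,  v_rel·d = 44 > 0  ⇒  outside

inside=no margin=-6059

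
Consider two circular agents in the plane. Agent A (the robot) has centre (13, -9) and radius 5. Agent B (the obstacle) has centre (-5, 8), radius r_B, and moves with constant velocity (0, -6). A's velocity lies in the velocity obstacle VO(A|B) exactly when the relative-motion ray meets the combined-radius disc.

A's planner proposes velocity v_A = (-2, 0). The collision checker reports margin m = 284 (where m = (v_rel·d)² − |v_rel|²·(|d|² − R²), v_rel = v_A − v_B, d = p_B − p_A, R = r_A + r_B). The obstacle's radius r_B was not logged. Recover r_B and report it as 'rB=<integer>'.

m = 284
d = (-18, 17);  v_rel = (-2, 6),  |v_rel|² = 40
v_rel×d = (-2)·(17) − (6)·(-18) = 74
since m = R²·40 − 74²:  R² = (5476 + 284) / 40 = 144
R = √144 = 12  ⇒  r_B = 12 − 5 = 7

rB=7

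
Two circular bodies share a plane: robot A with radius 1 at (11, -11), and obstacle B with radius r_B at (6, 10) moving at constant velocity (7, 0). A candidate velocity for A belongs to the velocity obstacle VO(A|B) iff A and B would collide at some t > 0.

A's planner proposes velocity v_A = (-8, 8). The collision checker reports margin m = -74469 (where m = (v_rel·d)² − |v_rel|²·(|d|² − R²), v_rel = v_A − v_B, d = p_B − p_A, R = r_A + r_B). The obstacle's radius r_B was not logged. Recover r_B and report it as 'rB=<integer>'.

m = -74469
d = (-5, 21);  v_rel = (-15, 8),  |v_rel|² = 289
v_rel×d = (-15)·(21) − (8)·(-5) = -275
since m = R²·289 − (-275)²:  R² = (75625 + -74469) / 289 = 4
R = √4 = 2  ⇒  r_B = 2 − 1 = 1

rB=1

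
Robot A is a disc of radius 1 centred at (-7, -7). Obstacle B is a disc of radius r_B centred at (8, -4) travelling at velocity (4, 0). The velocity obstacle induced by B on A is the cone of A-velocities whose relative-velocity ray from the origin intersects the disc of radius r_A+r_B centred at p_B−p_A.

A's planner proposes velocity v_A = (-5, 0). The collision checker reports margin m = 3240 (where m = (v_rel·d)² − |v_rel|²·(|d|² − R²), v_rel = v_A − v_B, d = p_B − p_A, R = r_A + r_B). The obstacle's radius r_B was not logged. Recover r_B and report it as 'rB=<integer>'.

m = 3240
d = (15, 3);  v_rel = (-9, 0),  |v_rel|² = 81
v_rel×d = (-9)·(3) − (0)·(15) = -27
since m = R²·81 − (-27)²:  R² = (729 + 3240) / 81 = 49
R = √49 = 7  ⇒  r_B = 7 − 1 = 6

rB=6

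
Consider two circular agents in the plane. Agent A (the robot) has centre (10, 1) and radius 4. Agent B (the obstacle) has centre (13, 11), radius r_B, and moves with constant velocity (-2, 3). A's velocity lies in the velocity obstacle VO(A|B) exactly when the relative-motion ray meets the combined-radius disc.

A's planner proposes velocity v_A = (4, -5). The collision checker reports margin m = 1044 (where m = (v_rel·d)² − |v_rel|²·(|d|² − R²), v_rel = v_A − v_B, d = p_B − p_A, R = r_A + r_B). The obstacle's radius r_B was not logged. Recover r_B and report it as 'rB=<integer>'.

m = 1044
d = (3, 10);  v_rel = (6, -8),  |v_rel|² = 100
v_rel×d = (6)·(10) − (-8)·(3) = 84
since m = R²·100 − 84²:  R² = (7056 + 1044) / 100 = 81
R = √81 = 9  ⇒  r_B = 9 − 4 = 5

rB=5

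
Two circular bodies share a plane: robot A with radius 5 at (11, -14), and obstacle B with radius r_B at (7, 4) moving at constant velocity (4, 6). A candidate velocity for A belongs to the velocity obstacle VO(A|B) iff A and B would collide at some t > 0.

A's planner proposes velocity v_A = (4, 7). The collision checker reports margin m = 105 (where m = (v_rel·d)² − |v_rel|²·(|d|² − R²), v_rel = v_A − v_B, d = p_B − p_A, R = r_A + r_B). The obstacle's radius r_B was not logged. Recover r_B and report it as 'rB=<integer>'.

m = 105
d = (-4, 18);  v_rel = (0, 1),  |v_rel|² = 1
v_rel×d = (0)·(18) − (1)·(-4) = 4
since m = R²·1 − 4²:  R² = (16 + 105) / 1 = 121
R = √121 = 11  ⇒  r_B = 11 − 5 = 6

rB=6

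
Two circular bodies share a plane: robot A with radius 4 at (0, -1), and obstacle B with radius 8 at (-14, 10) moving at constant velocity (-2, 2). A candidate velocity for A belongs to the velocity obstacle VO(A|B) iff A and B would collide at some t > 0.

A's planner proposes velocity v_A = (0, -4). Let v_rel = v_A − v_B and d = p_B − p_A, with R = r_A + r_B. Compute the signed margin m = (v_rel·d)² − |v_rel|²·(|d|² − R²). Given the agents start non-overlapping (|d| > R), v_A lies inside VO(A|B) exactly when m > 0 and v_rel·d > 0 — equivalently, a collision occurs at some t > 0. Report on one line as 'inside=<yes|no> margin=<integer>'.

d = (-14, 11),  |d|² = 317;  R = 4+8 = 12,  c = 317−12² = 173
v_rel = (2, -6),  |v_rel|² = 40;  v_rel·d = (2)·(-14) + (-6)·(11) = -94
40·t² + 188·t + 173 = 0  ⇒  m = (-94)² − 40·173 = 1916
m = 1916 > 0,  v_rel·d = -94 < 0  ⇒  outside

inside=no margin=1916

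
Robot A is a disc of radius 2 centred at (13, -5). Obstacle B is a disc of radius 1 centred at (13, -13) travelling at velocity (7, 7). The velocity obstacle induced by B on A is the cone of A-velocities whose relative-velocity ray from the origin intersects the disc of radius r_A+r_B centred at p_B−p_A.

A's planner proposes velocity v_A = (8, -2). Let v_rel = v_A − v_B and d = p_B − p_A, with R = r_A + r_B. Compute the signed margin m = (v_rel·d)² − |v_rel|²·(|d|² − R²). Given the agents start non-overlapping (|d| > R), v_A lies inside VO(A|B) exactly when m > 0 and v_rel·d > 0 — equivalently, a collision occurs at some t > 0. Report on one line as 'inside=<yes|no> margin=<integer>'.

d = (0, -8),  |d|² = 64;  R = 2+1 = 3,  c = 64−3² = 55
v_rel = (1, -9),  |v_rel|² = 82;  v_rel·d = (1)·(0) + (-9)·(-8) = 72
82·t² − 144·t + 55 = 0  ⇒  m = 72² − 82·55 = 674
m = 674 > 0,  v_rel·d = 72 > 0  ⇒  inside

inside=yes margin=674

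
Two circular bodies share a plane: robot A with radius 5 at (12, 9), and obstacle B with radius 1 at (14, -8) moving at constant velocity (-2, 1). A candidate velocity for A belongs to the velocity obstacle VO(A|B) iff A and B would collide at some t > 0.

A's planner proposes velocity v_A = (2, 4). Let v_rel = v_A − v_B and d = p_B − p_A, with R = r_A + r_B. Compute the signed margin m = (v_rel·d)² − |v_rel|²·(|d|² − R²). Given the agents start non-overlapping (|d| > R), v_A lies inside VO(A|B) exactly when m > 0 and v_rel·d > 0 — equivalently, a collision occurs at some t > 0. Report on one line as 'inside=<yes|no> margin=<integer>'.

d = (2, -17),  |d|² = 293;  R = 5+1 = 6,  c = 293−6² = 257
v_rel = (4, 3),  |v_rel|² = 25;  v_rel·d = (4)·(2) + (3)·(-17) = -43
25·t² + 86·t + 257 = 0  ⇒  m = (-43)² − 25·257 = -4576
m = -4576 < 0,  v_rel·d = -43 < 0  ⇒  outside

inside=no margin=-4576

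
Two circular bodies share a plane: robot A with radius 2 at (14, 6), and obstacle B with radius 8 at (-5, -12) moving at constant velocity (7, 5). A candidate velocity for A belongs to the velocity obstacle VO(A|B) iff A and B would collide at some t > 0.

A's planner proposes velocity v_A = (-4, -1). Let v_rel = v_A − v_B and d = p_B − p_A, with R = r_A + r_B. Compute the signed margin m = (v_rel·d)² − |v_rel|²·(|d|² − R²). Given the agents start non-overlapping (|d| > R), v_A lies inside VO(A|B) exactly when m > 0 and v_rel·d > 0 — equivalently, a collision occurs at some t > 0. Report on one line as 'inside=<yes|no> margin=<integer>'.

d = (-19, -18),  |d|² = 685;  R = 2+8 = 10,  c = 685−10² = 585
v_rel = (-11, -6),  |v_rel|² = 157;  v_rel·d = (-11)·(-19) + (-6)·(-18) = 317
157·t² − 634·t + 585 = 0  ⇒  m = 317² − 157·585 = 8644
m = 8644 > 0,  v_rel·d = 317 > 0  ⇒  inside

inside=yes margin=8644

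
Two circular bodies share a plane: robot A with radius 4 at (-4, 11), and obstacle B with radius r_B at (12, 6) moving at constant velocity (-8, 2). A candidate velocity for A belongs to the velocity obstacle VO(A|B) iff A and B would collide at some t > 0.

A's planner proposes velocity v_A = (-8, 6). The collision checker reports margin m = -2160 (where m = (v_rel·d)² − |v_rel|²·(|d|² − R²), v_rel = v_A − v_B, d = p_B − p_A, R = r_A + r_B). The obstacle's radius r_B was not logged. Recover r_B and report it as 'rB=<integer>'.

m = -2160
d = (16, -5);  v_rel = (0, 4),  |v_rel|² = 16
v_rel×d = (0)·(-5) − (4)·(16) = -64
since m = R²·16 − (-64)²:  R² = (4096 + -2160) / 16 = 121
R = √121 = 11  ⇒  r_B = 11 − 4 = 7

rB=7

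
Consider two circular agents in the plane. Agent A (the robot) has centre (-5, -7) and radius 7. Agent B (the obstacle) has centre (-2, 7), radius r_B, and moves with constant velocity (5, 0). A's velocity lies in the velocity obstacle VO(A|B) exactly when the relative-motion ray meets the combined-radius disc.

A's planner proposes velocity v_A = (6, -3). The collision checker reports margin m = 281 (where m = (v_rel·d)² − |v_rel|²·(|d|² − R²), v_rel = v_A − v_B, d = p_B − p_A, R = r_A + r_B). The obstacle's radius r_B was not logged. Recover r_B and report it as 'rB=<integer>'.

m = 281
d = (3, 14);  v_rel = (1, -3),  |v_rel|² = 10
v_rel×d = (1)·(14) − (-3)·(3) = 23
since m = R²·10 − 23²:  R² = (529 + 281) / 10 = 81
R = √81 = 9  ⇒  r_B = 9 − 7 = 2

rB=2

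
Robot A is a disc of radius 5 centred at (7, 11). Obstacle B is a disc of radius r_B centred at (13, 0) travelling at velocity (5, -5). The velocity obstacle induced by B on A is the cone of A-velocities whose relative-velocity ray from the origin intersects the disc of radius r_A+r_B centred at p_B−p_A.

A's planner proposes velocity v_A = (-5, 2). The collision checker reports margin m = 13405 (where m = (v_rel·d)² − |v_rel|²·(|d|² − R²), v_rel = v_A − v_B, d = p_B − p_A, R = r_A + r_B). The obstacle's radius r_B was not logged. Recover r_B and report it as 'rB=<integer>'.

m = 13405
d = (6, -11);  v_rel = (-10, 7),  |v_rel|² = 149
v_rel×d = (-10)·(-11) − (7)·(6) = 68
since m = R²·149 − 68²:  R² = (4624 + 13405) / 149 = 121
R = √121 = 11  ⇒  r_B = 11 − 5 = 6

rB=6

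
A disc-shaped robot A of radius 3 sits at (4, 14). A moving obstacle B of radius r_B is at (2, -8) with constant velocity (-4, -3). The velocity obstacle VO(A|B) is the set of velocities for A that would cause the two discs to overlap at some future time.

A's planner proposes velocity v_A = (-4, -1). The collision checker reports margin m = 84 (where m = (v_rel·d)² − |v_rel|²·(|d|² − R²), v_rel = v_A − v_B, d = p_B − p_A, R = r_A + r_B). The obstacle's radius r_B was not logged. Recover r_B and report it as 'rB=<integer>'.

m = 84
d = (-2, -22);  v_rel = (0, 2),  |v_rel|² = 4
v_rel×d = (0)·(-22) − (2)·(-2) = 4
since m = R²·4 − 4²:  R² = (16 + 84) / 4 = 25
R = √25 = 5  ⇒  r_B = 5 − 3 = 2

rB=2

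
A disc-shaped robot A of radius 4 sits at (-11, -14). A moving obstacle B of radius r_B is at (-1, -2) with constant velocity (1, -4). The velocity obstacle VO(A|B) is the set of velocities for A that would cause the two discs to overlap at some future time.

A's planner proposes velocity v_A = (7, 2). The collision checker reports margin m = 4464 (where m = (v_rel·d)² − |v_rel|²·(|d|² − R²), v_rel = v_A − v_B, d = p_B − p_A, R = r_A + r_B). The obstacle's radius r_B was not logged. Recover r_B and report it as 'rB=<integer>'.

m = 4464
d = (10, 12);  v_rel = (6, 6),  |v_rel|² = 72
v_rel×d = (6)·(12) − (6)·(10) = 12
since m = R²·72 − 12²:  R² = (144 + 4464) / 72 = 64
R = √64 = 8  ⇒  r_B = 8 − 4 = 4

rB=4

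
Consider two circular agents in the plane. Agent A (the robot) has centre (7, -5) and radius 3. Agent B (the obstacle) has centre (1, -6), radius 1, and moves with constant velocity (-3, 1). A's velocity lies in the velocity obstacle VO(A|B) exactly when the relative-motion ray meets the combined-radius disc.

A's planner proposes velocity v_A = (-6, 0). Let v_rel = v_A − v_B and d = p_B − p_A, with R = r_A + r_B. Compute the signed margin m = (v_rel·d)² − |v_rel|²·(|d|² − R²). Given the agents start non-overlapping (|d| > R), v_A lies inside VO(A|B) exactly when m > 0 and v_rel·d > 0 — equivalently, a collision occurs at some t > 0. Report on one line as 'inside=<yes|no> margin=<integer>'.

d = (-6, -1),  |d|² = 37;  R = 3+1 = 4,  c = 37−4² = 21
v_rel = (-3, -1),  |v_rel|² = 10;  v_rel·d = (-3)·(-6) + (-1)·(-1) = 19
10·t² − 38·t + 21 = 0  ⇒  m = 19² − 10·21 = 151
m = 151 > 0,  v_rel·d = 19 > 0  ⇒  inside

inside=yes margin=151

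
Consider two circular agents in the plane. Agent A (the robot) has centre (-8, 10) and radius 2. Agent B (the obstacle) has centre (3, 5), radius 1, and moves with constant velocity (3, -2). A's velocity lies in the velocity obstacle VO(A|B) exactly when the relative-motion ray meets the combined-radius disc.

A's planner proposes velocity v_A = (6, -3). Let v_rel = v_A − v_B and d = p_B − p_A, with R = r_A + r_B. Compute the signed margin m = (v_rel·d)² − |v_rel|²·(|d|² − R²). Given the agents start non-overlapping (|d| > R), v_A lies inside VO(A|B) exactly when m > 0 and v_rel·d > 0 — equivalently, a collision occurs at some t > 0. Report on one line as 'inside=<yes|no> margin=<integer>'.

d = (11, -5),  |d|² = 146;  R = 2+1 = 3,  c = 146−3² = 137
v_rel = (3, -1),  |v_rel|² = 10;  v_rel·d = (3)·(11) + (-1)·(-5) = 38
10·t² − 76·t + 137 = 0  ⇒  m = 38² − 10·137 = 74
m = 74 > 0,  v_rel·d = 38 > 0  ⇒  inside

inside=yes margin=74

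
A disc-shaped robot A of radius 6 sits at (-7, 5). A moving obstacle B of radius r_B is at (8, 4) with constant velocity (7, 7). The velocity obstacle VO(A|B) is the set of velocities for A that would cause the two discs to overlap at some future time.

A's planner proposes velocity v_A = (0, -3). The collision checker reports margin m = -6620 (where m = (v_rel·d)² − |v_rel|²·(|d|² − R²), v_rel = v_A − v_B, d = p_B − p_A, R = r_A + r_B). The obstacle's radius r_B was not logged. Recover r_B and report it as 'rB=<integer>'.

m = -6620
d = (15, -1);  v_rel = (-7, -10),  |v_rel|² = 149
v_rel×d = (-7)·(-1) − (-10)·(15) = 157
since m = R²·149 − 157²:  R² = (24649 + -6620) / 149 = 121
R = √121 = 11  ⇒  r_B = 11 − 6 = 5

rB=5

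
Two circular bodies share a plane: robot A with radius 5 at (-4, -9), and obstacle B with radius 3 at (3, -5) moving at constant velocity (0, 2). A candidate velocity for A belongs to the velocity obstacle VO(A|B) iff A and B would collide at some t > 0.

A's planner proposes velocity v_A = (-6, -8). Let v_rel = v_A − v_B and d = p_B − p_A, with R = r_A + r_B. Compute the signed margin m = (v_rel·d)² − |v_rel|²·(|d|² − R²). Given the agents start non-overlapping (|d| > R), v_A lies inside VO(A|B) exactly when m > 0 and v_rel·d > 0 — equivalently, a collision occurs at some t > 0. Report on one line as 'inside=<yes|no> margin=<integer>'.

d = (7, 4),  |d|² = 65;  R = 5+3 = 8,  c = 65−8² = 1
v_rel = (-6, -10),  |v_rel|² = 136;  v_rel·d = (-6)·(7) + (-10)·(4) = -82
136·t² + 164·t + 1 = 0  ⇒  m = (-82)² − 136·1 = 6588
m = 6588 > 0,  v_rel·d = -82 < 0  ⇒  outside

inside=no margin=6588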